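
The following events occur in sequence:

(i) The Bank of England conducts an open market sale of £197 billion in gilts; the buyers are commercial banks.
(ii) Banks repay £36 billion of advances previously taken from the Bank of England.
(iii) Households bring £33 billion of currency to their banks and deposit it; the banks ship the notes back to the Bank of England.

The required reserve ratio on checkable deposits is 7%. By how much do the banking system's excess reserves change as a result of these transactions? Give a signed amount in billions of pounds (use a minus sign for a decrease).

-£202.31 billion

OMO sale (to banks) £197 billion: reserves −£197B, deposits 0.
Discount-window repayment £36 billion: reserves −£36B, deposits 0.
Currency deposit £33 billion: reserves +£33B, deposits +£33B.
Totals: Δreserves = −£200B, Δdeposits = +£33B.
Δrequired reserves = 7% × +£33B = +£2.31B.
Δexcess reserves = Δreserves − Δrequired = −£200B − (+£2.31B) = -£202.31 billion.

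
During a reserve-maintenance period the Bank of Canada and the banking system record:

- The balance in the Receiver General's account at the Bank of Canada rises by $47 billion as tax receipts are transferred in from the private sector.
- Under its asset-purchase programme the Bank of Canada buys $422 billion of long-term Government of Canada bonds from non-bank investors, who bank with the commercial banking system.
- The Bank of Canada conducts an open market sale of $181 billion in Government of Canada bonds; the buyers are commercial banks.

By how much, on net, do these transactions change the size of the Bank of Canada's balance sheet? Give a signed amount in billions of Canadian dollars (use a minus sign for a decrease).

+$241 billion

Government account inflow $47 billion: only the composition of liabilities changes → 0.
Asset purchase (from non-banks) $422 billion: a Bank of Canada asset is acquired → +$422B.
OMO sale (to banks) $181 billion: a Bank of Canada asset is shed → −$181B.
Net: 0 + 422 − 181 = +$241 billion.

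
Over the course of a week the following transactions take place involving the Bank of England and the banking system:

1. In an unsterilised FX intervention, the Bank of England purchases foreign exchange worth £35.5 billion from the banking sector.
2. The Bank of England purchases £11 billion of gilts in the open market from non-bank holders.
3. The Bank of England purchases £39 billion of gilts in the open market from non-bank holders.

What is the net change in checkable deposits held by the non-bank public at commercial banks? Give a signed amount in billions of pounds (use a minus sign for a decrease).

+£50 billion

Bank of England balance sheet:
  Assets:      Securities +£50B, Foreign assets +£35.5B
  Liabilities: Bank reserves +£85.5B
Commercial banking system:
  Assets:      Reserves at CB +£85.5B, Foreign assets −£35.5B
  Liabilities: Checkable deposits +£50B
So the change in checkable deposits held by the non-bank public at commercial banks is +£50 billion.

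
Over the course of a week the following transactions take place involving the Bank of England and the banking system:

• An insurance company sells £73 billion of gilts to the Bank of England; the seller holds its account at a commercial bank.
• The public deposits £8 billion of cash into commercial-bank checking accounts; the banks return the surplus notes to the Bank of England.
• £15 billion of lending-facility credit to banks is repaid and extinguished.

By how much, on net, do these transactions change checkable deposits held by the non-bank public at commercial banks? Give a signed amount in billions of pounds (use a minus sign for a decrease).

Bank of England balance sheet:
  Assets:      Securities +£73B, Loans to banks −£15B
  Liabilities: Bank reserves +£66B, Currency in circulation −£8B
Commercial banking system:
  Assets:      Reserves at CB +£66B
  Liabilities: Checkable deposits +£81B, Borrowings from CB −£15B
So the change in checkable deposits held by the non-bank public at commercial banks is +£81 billion.

+£81 billion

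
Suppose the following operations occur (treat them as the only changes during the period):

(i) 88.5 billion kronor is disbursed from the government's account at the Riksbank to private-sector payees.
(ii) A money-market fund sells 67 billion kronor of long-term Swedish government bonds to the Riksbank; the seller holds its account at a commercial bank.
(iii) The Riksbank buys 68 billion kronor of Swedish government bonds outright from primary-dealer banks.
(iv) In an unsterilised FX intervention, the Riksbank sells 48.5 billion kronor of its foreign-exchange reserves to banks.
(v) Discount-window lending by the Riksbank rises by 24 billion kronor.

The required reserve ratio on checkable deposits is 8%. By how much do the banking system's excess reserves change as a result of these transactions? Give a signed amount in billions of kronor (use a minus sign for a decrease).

+186.56 billion

Government spending 88.5 billion kronor: reserves +88.5B, deposits +88.5B.
Asset purchase (from non-banks) 67 billion kronor: reserves +67B, deposits +67B.
OMO purchase (from banks) 68 billion kronor: reserves +68B, deposits 0.
FX sale 48.5 billion kronor: reserves −48.5B, deposits 0.
Discount-window loan 24 billion kronor: reserves +24B, deposits 0.
Totals: Δreserves = +199B, Δdeposits = +155.5B.
Δrequired reserves = 8% × +155.5B = +12.44B.
Δexcess reserves = Δreserves − Δrequired = +199B − (+12.44B) = +186.56 billion.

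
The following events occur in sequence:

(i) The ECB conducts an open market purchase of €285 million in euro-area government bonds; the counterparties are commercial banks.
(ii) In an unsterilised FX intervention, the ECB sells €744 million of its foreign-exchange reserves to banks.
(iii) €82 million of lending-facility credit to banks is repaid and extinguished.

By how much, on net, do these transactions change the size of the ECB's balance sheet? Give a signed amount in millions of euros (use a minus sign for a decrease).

ECB balance sheet:
  Assets:      Securities +€285M, Loans to banks −€82M, Foreign assets −€744M
  Liabilities: Bank reserves −€541M
Commercial banking system:
  Assets:      Reserves at CB −€541M, Securities −€285M, Foreign assets +€744M
  Liabilities: Borrowings from CB −€82M
Change in total ECB assets = -€541 million.

-€541 million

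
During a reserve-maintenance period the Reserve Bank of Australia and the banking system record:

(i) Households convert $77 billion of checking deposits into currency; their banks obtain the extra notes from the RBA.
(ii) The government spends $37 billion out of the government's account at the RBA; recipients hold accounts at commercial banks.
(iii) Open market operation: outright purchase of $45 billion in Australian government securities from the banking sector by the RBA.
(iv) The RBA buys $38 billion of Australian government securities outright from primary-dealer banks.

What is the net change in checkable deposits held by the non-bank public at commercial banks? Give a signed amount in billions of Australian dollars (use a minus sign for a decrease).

-$40 billion

RBA balance sheet:
  Assets:      Securities +$83B
  Liabilities: Bank reserves +$43B, Currency in circulation +$77B, Government deposits −$37B
Commercial banking system:
  Assets:      Reserves at CB +$43B, Securities −$83B
  Liabilities: Checkable deposits −$40B
So the change in checkable deposits held by the non-bank public at commercial banks is -$40 billion.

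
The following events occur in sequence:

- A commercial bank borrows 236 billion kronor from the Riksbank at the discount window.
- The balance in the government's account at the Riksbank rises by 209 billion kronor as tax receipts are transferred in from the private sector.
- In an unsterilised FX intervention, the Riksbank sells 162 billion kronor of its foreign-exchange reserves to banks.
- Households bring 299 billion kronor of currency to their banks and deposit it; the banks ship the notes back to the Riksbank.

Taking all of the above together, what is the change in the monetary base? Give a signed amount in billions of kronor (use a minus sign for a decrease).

Riksbank balance sheet:
  Assets:      Loans to banks +236B, Foreign assets −162B
  Liabilities: Bank reserves +164B, Currency in circulation −299B, Government deposits +209B
Monetary base = currency + reserves: −299B + (+164B) = -135 billion.

-135 billion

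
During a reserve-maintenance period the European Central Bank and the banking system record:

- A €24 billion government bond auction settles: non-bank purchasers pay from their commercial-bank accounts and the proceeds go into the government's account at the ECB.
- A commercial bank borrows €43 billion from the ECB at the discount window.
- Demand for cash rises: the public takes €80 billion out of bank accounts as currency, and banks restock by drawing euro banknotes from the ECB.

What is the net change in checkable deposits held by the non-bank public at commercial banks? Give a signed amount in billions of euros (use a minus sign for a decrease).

Government account inflow €24 billion: non-bank counterparties' bank balances fall → −€24B.
Discount-window loan €43 billion: the counterparty is a bank, so public deposits are unchanged → 0.
Currency withdrawal €80 billion: non-bank counterparties' bank balances fall → −€80B.
Net: −24 + 0 − 80 = -€104 billion.

-€104 billion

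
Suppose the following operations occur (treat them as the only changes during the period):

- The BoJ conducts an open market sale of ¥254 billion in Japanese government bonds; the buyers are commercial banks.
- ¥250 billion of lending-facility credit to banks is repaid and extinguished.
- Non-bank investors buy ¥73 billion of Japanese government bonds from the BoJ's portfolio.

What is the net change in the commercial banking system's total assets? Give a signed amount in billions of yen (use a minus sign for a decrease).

-¥323 billion

BoJ balance sheet:
  Assets:      Securities −¥327B, Loans to banks −¥250B
  Liabilities: Bank reserves −¥577B
Commercial banking system:
  Assets:      Reserves at CB −¥577B, Securities +¥254B
  Liabilities: Checkable deposits −¥73B, Borrowings from CB −¥250B
Change in total bank assets = -¥323 billion.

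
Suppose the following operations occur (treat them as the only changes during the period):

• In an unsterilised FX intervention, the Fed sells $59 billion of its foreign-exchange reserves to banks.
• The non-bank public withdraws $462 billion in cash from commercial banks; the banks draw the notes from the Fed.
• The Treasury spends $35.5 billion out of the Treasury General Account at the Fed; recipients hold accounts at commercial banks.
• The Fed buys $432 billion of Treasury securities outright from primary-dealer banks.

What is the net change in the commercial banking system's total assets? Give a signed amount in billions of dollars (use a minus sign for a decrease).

FX sale $59 billion: just an asset swap on bank balance sheets → 0.
Currency withdrawal $462 billion: bank balance sheets shrink → −$462B.
Government spending $35.5 billion: bank balance sheets expand → +$35.5B.
OMO purchase (from banks) $432 billion: just an asset swap on bank balance sheets → 0.
Net: 0 − 462 + 35.5 + 0 = -$426.5 billion.

-$426.5 billion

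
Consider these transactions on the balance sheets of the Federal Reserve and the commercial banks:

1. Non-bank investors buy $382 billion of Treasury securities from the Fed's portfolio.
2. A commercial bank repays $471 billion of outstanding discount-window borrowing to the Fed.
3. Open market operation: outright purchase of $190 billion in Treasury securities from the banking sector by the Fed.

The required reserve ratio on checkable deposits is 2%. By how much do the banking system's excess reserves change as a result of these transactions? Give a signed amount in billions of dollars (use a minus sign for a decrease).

Asset sale (to non-banks) $382 billion: reserves −$382B, deposits −$382B.
Discount-window repayment $471 billion: reserves −$471B, deposits 0.
OMO purchase (from banks) $190 billion: reserves +$190B, deposits 0.
Totals: Δreserves = −$663B, Δdeposits = −$382B.
Δrequired reserves = 2% × −$382B = −$7.64B.
Δexcess reserves = Δreserves − Δrequired = −$663B − (−$7.64B) = -$655.36 billion.

-$655.36 billion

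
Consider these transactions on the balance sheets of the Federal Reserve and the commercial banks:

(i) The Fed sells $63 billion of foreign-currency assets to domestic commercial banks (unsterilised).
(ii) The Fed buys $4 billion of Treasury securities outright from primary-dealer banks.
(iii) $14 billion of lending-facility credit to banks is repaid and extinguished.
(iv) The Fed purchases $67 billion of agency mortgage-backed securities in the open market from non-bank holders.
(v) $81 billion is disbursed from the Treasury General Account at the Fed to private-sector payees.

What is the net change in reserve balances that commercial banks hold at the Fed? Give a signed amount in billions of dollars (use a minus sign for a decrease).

+$75 billion

FX sale $63 billion: the buying banks pay out of their reserve balances → −$63B.
OMO purchase (from banks) $4 billion: the Fed pays by crediting reserve accounts → +$4B.
Discount-window repayment $14 billion: repayment is debited from reserves → −$14B.
Asset purchase (from non-banks) $67 billion: the Fed pays by crediting reserve accounts → +$67B.
Government spending $81 billion: government payments flow into bank reserve accounts → +$81B.
Net: −63 + 4 − 14 + 67 + 81 = +$75 billion.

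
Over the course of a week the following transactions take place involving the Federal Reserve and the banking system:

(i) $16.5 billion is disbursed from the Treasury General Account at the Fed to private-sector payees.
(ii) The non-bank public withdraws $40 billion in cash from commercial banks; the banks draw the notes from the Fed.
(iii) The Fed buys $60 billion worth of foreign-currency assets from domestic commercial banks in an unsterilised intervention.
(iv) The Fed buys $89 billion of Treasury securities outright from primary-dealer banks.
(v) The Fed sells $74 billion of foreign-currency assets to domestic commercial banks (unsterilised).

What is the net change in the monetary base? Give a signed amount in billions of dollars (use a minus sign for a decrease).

+$91.5 billion

Fed balance sheet:
  Assets:      Securities +$89B, Foreign assets −$14B
  Liabilities: Bank reserves +$51.5B, Currency in circulation +$40B, Government deposits −$16.5B
Commercial banking system:
  Assets:      Reserves at CB +$51.5B, Securities −$89B, Foreign assets +$14B
  Liabilities: Checkable deposits −$23.5B
Monetary base = currency + reserves: +$40B + (+$51.5B) = +$91.5 billion.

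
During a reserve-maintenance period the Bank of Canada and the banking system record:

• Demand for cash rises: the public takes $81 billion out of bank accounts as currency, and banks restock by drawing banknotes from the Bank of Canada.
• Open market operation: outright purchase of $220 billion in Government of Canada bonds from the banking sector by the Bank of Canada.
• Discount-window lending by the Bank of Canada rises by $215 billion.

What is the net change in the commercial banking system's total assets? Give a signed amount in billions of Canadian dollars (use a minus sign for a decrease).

Currency withdrawal $81 billion: bank balance sheets shrink → −$81B.
OMO purchase (from banks) $220 billion: just an asset swap on bank balance sheets → 0.
Discount-window loan $215 billion: bank balance sheets expand → +$215B.
Net: −81 + 0 + 215 = +$134 billion.

+$134 billion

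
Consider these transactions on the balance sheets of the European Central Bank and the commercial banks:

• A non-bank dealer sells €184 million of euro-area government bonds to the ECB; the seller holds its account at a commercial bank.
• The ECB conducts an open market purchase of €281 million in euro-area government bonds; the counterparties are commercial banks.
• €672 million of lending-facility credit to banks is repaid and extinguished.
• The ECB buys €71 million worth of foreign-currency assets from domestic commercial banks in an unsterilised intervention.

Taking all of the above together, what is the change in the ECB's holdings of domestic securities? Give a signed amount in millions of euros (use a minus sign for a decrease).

ECB balance sheet:
  Assets:      Securities +€465M, Loans to banks −€672M, Foreign assets +€71M
  Liabilities: Bank reserves −€136M
So the change in the ECB's holdings of domestic securities is +€465 million.

+€465 million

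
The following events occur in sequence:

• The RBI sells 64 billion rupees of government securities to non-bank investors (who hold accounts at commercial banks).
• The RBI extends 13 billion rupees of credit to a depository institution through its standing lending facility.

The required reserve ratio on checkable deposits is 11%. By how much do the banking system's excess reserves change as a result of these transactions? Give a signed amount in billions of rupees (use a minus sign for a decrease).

-43.96 billion

Asset sale (to non-banks) 64 billion rupees: reserves −64B, deposits −64B.
Discount-window loan 13 billion rupees: reserves +13B, deposits 0.
Totals: Δreserves = −51B, Δdeposits = −64B.
Δrequired reserves = 11% × −64B = −7.04B.
Δexcess reserves = Δreserves − Δrequired = −51B − (−7.04B) = -43.96 billion.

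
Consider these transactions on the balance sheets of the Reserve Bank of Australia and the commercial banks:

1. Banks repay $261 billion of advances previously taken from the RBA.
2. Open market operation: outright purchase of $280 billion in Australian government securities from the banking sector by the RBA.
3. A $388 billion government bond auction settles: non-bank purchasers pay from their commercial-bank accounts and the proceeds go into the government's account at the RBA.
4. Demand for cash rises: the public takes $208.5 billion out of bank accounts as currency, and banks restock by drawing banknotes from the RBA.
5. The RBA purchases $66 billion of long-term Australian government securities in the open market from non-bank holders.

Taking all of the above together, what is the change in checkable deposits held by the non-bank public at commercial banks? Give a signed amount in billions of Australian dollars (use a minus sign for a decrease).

Discount-window repayment $261 billion: the counterparty is a bank, so public deposits are unchanged → 0.
OMO purchase (from banks) $280 billion: the counterparty is a bank, so public deposits are unchanged → 0.
Government account inflow $388 billion: non-bank counterparties' bank balances fall → −$388B.
Currency withdrawal $208.5 billion: non-bank counterparties' bank balances fall → −$208.5B.
Asset purchase (from non-banks) $66 billion: non-bank counterparties' bank balances rise → +$66B.
Net: 0 + 0 − 388 − 208.5 + 66 = -$530.5 billion.

-$530.5 billion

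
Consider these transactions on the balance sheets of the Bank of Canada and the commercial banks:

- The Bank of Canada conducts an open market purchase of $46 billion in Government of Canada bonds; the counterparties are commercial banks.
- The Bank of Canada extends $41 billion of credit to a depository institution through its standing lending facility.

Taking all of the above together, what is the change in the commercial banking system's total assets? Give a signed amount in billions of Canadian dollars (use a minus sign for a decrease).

OMO purchase (from banks) $46 billion: just an asset swap on bank balance sheets → 0.
Discount-window loan $41 billion: bank balance sheets expand → +$41B.
Net: 0 + 41 = +$41 billion.

+$41 billion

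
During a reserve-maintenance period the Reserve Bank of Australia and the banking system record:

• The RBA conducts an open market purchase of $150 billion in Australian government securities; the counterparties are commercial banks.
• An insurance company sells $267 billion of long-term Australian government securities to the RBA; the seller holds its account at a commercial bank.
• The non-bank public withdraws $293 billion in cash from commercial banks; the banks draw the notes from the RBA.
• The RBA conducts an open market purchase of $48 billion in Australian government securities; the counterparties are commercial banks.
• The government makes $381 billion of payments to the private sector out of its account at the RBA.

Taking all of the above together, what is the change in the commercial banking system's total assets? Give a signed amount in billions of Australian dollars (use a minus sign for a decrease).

+$355 billion

RBA balance sheet:
  Assets:      Securities +$465B
  Liabilities: Bank reserves +$553B, Currency in circulation +$293B, Government deposits −$381B
Commercial banking system:
  Assets:      Reserves at CB +$553B, Securities −$198B
  Liabilities: Checkable deposits +$355B
Change in total bank assets = +$355 billion.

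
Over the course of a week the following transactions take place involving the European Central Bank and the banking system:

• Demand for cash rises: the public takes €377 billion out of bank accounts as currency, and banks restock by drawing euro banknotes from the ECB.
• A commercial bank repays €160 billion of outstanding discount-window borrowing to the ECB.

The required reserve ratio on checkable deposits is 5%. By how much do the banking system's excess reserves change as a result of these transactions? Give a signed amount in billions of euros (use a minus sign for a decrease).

Currency withdrawal €377 billion: reserves −€377B, deposits −€377B.
Discount-window repayment €160 billion: reserves −€160B, deposits 0.
Totals: Δreserves = −€537B, Δdeposits = −€377B.
Δrequired reserves = 5% × −€377B = −€18.85B.
Δexcess reserves = Δreserves − Δrequired = −€537B − (−€18.85B) = -€518.15 billion.

-€518.15 billion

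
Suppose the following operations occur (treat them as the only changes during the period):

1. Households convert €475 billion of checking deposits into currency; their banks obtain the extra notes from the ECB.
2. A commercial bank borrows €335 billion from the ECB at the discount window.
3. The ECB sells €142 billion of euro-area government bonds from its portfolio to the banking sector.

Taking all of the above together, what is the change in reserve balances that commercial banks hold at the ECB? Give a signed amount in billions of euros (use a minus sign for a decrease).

-€282 billion

Currency withdrawal €475 billion: banks swap reserves for currency → −€475B.
Discount-window loan €335 billion: the loan is credited to the bank's reserve account → +€335B.
OMO sale (to banks) €142 billion: the buying banks pay out of their reserve balances → −€142B.
Net: −475 + 335 − 142 = -€282 billion.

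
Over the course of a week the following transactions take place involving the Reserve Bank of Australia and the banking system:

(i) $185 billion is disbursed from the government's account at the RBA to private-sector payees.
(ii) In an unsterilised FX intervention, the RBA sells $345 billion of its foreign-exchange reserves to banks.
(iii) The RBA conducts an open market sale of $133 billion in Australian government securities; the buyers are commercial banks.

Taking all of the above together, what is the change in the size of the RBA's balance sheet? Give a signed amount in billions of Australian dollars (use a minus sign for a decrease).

-$478 billion

Government spending $185 billion: only the composition of liabilities changes → 0.
FX sale $345 billion: an RBA asset is shed → −$345B.
OMO sale (to banks) $133 billion: an RBA asset is shed → −$133B.
Net: 0 − 345 − 133 = -$478 billion.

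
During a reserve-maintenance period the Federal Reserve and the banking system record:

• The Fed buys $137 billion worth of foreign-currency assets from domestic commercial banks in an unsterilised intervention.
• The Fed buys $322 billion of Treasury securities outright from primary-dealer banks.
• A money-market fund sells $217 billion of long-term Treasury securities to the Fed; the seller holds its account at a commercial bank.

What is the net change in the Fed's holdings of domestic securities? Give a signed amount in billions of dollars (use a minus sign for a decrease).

FX purchase $137 billion: the Fed's securities portfolio is untouched → 0.
OMO purchase (from banks) $322 billion: securities added to the Fed's portfolio → +$322B.
Asset purchase (from non-banks) $217 billion: securities added to the Fed's portfolio → +$217B.
Net: 0 + 322 + 217 = +$539 billion.

+$539 billion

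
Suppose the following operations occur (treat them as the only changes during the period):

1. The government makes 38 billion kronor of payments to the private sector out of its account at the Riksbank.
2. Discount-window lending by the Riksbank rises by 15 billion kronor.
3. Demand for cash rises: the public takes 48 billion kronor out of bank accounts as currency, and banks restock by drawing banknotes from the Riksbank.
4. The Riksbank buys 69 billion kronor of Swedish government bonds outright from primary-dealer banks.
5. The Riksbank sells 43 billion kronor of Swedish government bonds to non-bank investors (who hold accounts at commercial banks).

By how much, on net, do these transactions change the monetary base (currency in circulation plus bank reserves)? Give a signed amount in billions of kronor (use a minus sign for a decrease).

Riksbank balance sheet:
  Assets:      Securities +26B, Loans to banks +15B
  Liabilities: Bank reserves +31B, Currency in circulation +48B, Government deposits −38B
Commercial banking system:
  Assets:      Reserves at CB +31B, Securities −69B
  Liabilities: Checkable deposits −53B, Borrowings from CB +15B
Monetary base = currency + reserves: +48B + (+31B) = +79 billion.

+79 billion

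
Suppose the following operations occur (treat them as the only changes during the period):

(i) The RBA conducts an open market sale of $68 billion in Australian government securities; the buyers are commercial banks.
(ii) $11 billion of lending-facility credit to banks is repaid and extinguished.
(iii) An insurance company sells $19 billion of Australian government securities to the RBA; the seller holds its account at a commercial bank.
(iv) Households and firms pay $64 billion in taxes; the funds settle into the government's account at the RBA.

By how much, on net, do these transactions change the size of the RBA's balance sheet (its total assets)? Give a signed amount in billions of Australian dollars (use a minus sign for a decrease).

OMO sale (to banks) $68 billion: an RBA asset is shed → −$68B.
Discount-window repayment $11 billion: an RBA asset is shed → −$11B.
Asset purchase (from non-banks) $19 billion: an RBA asset is acquired → +$19B.
Government account inflow $64 billion: only the composition of liabilities changes → 0.
Net: −68 − 11 + 19 + 0 = -$60 billion.

-$60 billion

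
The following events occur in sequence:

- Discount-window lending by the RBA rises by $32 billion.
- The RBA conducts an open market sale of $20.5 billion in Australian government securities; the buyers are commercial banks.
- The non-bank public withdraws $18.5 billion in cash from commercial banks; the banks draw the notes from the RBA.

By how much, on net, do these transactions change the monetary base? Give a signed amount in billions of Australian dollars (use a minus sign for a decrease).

RBA balance sheet:
  Assets:      Securities −$20.5B, Loans to banks +$32B
  Liabilities: Bank reserves −$7B, Currency in circulation +$18.5B
Commercial banking system:
  Assets:      Reserves at CB −$7B, Securities +$20.5B
  Liabilities: Checkable deposits −$18.5B, Borrowings from CB +$32B
Monetary base = currency + reserves: +$18.5B + (−$7B) = +$11.5 billion.

+$11.5 billion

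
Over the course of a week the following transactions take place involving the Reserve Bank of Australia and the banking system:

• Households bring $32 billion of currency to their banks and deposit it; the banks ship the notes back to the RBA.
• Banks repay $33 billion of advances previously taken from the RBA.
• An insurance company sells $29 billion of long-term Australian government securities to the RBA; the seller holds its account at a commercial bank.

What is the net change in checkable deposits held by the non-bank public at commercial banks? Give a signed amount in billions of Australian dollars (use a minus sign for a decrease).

Currency deposit $32 billion: non-bank counterparties' bank balances rise → +$32B.
Discount-window repayment $33 billion: the counterparty is a bank, so public deposits are unchanged → 0.
Asset purchase (from non-banks) $29 billion: non-bank counterparties' bank balances rise → +$29B.
Net: 32 + 0 + 29 = +$61 billion.

+$61 billion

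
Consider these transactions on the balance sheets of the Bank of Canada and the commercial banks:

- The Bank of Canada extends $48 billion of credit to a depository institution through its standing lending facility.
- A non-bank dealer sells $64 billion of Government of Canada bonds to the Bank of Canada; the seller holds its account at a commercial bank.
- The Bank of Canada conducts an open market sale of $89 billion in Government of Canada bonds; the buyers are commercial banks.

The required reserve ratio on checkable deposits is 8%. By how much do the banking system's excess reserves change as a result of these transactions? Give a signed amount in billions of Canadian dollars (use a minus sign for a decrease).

+$17.88 billion

Discount-window loan $48 billion: reserves +$48B, deposits 0.
Asset purchase (from non-banks) $64 billion: reserves +$64B, deposits +$64B.
OMO sale (to banks) $89 billion: reserves −$89B, deposits 0.
Totals: Δreserves = +$23B, Δdeposits = +$64B.
Δrequired reserves = 8% × +$64B = +$5.12B.
Δexcess reserves = Δreserves − Δrequired = +$23B − (+$5.12B) = +$17.88 billion.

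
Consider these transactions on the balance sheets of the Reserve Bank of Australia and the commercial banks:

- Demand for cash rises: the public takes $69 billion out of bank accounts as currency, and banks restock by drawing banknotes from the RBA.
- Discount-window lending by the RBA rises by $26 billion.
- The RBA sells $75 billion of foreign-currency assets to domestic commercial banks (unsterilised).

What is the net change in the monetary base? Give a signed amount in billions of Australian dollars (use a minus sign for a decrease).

RBA balance sheet:
  Assets:      Loans to banks +$26B, Foreign assets −$75B
  Liabilities: Bank reserves −$118B, Currency in circulation +$69B
Commercial banking system:
  Assets:      Reserves at CB −$118B, Foreign assets +$75B
  Liabilities: Checkable deposits −$69B, Borrowings from CB +$26B
Monetary base = currency + reserves: +$69B + (−$118B) = -$49 billion.

-$49 billion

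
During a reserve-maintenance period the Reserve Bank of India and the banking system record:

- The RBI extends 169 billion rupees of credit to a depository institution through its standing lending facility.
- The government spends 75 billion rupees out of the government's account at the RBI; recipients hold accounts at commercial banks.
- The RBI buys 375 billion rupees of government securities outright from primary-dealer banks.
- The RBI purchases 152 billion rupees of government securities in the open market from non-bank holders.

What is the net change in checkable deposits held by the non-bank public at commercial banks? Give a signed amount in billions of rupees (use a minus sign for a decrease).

+227 billion

Discount-window loan 169 billion rupees: the counterparty is a bank, so public deposits are unchanged → 0.
Government spending 75 billion rupees: non-bank counterparties' bank balances rise → +75B.
OMO purchase (from banks) 375 billion rupees: the counterparty is a bank, so public deposits are unchanged → 0.
Asset purchase (from non-banks) 152 billion rupees: non-bank counterparties' bank balances rise → +152B.
Net: 0 + 75 + 0 + 152 = +227 billion.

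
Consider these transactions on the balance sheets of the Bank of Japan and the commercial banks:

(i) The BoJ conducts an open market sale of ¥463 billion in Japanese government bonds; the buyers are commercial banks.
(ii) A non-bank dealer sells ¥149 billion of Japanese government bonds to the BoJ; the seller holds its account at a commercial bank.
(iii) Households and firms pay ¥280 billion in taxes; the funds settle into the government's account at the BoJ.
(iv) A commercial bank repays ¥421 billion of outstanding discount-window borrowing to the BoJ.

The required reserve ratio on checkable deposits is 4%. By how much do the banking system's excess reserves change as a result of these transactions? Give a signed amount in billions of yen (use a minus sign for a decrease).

OMO sale (to banks) ¥463 billion: reserves −¥463B, deposits 0.
Asset purchase (from non-banks) ¥149 billion: reserves +¥149B, deposits +¥149B.
Government account inflow ¥280 billion: reserves −¥280B, deposits −¥280B.
Discount-window repayment ¥421 billion: reserves −¥421B, deposits 0.
Totals: Δreserves = −¥1015B, Δdeposits = −¥131B.
Δrequired reserves = 4% × −¥131B = −¥5.24B.
Δexcess reserves = Δreserves − Δrequired = −¥1015B − (−¥5.24B) = -¥1009.76 billion.

-¥1009.76 billion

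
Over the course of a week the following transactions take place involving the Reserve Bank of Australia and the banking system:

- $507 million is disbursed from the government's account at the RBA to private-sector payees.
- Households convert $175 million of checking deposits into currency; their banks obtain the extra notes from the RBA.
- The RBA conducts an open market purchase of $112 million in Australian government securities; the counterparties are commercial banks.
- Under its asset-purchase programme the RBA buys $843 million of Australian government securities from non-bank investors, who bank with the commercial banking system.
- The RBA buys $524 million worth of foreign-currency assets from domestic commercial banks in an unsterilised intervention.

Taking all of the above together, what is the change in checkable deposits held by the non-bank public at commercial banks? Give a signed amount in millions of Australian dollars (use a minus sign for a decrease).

Government spending $507 million: non-bank counterparties' bank balances rise → +$507M.
Currency withdrawal $175 million: non-bank counterparties' bank balances fall → −$175M.
OMO purchase (from banks) $112 million: the counterparty is a bank, so public deposits are unchanged → 0.
Asset purchase (from non-banks) $843 million: non-bank counterparties' bank balances rise → +$843M.
FX purchase $524 million: the counterparty is a bank, so public deposits are unchanged → 0.
Net: 507 − 175 + 0 + 843 + 0 = +$1175 million.

+$1175 million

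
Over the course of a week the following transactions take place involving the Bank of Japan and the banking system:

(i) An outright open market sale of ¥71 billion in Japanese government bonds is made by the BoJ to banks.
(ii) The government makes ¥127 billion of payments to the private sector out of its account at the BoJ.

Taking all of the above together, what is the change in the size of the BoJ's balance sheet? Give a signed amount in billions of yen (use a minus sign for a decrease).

-¥71 billion

BoJ balance sheet:
  Assets:      Securities −¥71B
  Liabilities: Bank reserves +¥56B, Government deposits −¥127B
Commercial banking system:
  Assets:      Reserves at CB +¥56B, Securities +¥71B
  Liabilities: Checkable deposits +¥127B
Change in total BoJ assets = -¥71 billion.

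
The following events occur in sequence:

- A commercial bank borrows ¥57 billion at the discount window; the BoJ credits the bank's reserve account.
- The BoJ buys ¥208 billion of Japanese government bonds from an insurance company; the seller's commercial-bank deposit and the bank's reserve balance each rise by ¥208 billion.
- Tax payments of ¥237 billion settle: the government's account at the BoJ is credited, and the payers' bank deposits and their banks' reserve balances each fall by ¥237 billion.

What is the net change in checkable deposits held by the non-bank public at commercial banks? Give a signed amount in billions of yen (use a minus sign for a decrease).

BoJ balance sheet:
  Assets:      Securities +¥208B, Loans to banks +¥57B
  Liabilities: Bank reserves +¥28B, Government deposits +¥237B
Commercial banking system:
  Assets:      Reserves at CB +¥28B
  Liabilities: Checkable deposits −¥29B, Borrowings from CB +¥57B
So the change in checkable deposits held by the non-bank public at commercial banks is -¥29 billion.

-¥29 billion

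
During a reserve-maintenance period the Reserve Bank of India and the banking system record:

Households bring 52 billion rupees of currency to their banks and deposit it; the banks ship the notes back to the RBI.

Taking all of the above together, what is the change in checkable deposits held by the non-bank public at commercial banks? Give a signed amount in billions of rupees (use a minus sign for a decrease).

Currency deposit 52 billion rupees: non-bank counterparties' bank balances rise → +52B.

+52 billion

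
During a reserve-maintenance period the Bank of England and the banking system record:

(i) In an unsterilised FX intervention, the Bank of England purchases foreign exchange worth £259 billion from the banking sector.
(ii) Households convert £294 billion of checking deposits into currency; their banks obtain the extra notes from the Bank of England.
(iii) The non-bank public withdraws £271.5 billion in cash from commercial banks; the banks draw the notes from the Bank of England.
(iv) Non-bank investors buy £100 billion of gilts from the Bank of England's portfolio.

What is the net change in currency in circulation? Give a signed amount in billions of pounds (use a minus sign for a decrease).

Bank of England balance sheet:
  Assets:      Securities −£100B, Foreign assets +£259B
  Liabilities: Bank reserves −£406.5B, Currency in circulation +£565.5B
So the change in currency in circulation is +£565.5 billion.

+£565.5 billion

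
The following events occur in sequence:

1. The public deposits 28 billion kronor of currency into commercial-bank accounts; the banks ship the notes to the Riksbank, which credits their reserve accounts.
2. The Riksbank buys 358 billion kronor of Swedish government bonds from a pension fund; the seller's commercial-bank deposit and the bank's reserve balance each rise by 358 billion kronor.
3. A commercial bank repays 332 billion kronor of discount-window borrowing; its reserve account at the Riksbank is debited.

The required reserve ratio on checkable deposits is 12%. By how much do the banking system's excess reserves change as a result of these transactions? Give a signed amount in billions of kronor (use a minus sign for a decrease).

Currency deposit 28 billion kronor: reserves +28B, deposits +28B.
Asset purchase (from non-banks) 358 billion kronor: reserves +358B, deposits +358B.
Discount-window repayment 332 billion kronor: reserves −332B, deposits 0.
Totals: Δreserves = +54B, Δdeposits = +386B.
Δrequired reserves = 12% × +386B = +46.32B.
Δexcess reserves = Δreserves − Δrequired = +54B − (+46.32B) = +7.68 billion.

+7.68 billion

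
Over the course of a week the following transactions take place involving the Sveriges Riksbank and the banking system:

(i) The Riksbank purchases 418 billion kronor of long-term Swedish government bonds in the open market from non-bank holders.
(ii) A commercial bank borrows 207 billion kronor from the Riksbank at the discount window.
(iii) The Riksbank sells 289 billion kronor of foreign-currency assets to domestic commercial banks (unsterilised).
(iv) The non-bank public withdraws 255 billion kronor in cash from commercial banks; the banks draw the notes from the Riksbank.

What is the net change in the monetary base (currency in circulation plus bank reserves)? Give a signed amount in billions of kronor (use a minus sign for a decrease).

+336 billion

Asset purchase (from non-banks) 418 billion kronor: Riksbank balance sheet expands → +418B.
Discount-window loan 207 billion kronor: Riksbank balance sheet expands → +207B.
FX sale 289 billion kronor: Riksbank balance sheet contracts → −289B.
Currency withdrawal 255 billion kronor: just a shift between currency and reserves — both are base money → 0.
Net: 418 + 207 − 289 + 0 = +336 billion.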